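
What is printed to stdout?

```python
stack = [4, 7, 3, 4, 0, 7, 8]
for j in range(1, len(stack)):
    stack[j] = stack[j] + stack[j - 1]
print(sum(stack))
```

j=1: stack[1] = 7+4 = 11 → [4, 11, 3, 4, 0, 7, 8]
j=2: stack[2] = 3+11 = 14 → [4, 11, 14, 4, 0, 7, 8]
j=3: stack[3] = 4+14 = 18 → [4, 11, 14, 18, 0, 7, 8]
j=4: stack[4] = 0+18 = 18 → [4, 11, 14, 18, 18, 7, 8]
j=5: stack[5] = 7+18 = 25 → [4, 11, 14, 18, 18, 25, 8]
j=6: stack[6] = 8+25 = 33 → [4, 11, 14, 18, 18, 25, 33]
sum = 123

123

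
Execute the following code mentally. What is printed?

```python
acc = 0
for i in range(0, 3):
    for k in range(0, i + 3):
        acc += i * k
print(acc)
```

i=0,k=0: acc = 0+0 = 0
i=0,k=1: acc = 0+0 = 0
i=0,k=2: acc = 0+0 = 0
i=1,k=0: acc = 0+0 = 0
i=1,k=1: acc = 0+1 = 1
i=1,k=2: acc = 1+2 = 3
i=1,k=3: acc = 3+3 = 6
i=2,k=0: acc = 6+0 = 6
i=2,k=1: acc = 6+2 = 8
i=2,k=2: acc = 8+4 = 12
i=2,k=3: acc = 12+6 = 18
i=2,k=4: acc = 18+8 = 26

26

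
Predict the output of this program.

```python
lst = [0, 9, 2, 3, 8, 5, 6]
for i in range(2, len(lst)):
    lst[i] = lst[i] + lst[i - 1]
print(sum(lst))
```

116

i=2: lst[2] = 2+9 = 11 → [0, 9, 11, 3, 8, 5, 6]
i=3: lst[3] = 3+11 = 14 → [0, 9, 11, 14, 8, 5, 6]
i=4: lst[4] = 8+14 = 22 → [0, 9, 11, 14, 22, 5, 6]
i=5: lst[5] = 5+22 = 27 → [0, 9, 11, 14, 22, 27, 6]
i=6: lst[6] = 6+27 = 33 → [0, 9, 11, 14, 22, 27, 33]
sum = 116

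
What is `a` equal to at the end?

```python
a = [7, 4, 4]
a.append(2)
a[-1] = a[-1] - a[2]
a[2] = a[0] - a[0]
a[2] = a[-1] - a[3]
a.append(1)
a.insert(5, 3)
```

append 2 → [7, 4, 4, 2]
a[-1] = a[-1]-a[2] = 2-4 = -2 → [7, 4, 4, -2]
a[2] = a[0]-a[0] = 7-7 = 0 → [7, 4, 0, -2]
a[2] = a[-1]-a[3] = (-2)-(-2) = 0 → [7, 4, 0, -2]
append 1 → [7, 4, 0, -2, 1]
insert 3 at 5 → [7, 4, 0, -2, 1, 3]

[7, 4, 0, -2, 1, 3]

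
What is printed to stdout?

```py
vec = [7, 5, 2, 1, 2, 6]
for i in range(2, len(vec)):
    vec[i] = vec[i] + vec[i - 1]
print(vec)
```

[7, 5, 7, 8, 10, 16]

i=2: vec[2] = 2+5 = 7 → [7, 5, 7, 1, 2, 6]
i=3: vec[3] = 1+7 = 8 → [7, 5, 7, 8, 2, 6]
i=4: vec[4] = 2+8 = 10 → [7, 5, 7, 8, 10, 6]
i=5: vec[5] = 6+10 = 16 → [7, 5, 7, 8, 10, 16]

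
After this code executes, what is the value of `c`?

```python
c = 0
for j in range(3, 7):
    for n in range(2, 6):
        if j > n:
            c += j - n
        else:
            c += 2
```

32

j=3,n=2: 3>2, c = 0+1 = 1
j=3,n=3: not 3>3, c = 1+2 = 3
j=3,n=4: not 3>4, c = 3+2 = 5
j=3,n=5: not 3>5, c = 5+2 = 7
j=4,n=2: 4>2, c = 7+2 = 9
j=4,n=3: 4>3, c = 9+1 = 10
j=4,n=4: not 4>4, c = 10+2 = 12
j=4,n=5: not 4>5, c = 12+2 = 14
j=5,n=2: 5>2, c = 14+3 = 17
j=5,n=3: 5>3, c = 17+2 = 19
j=5,n=4: 5>4, c = 19+1 = 20
j=5,n=5: not 5>5, c = 20+2 = 22
j=6,n=2: 6>2, c = 22+4 = 26
j=6,n=3: 6>3, c = 26+3 = 29
j=6,n=4: 6>4, c = 29+2 = 31
j=6,n=5: 6>5, c = 31+1 = 32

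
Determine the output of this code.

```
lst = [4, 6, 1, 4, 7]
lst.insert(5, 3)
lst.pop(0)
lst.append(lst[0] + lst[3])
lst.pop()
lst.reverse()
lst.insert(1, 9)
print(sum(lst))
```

insert 3 at 5 → [4, 6, 1, 4, 7, 3]
pop(0) removes 4 → [6, 1, 4, 7, 3]
append lst[0]+lst[3] = 6+7 = 13 → [6, 1, 4, 7, 3, 13]
pop() removes 13 → [6, 1, 4, 7, 3]
reverse → [3, 7, 4, 1, 6]
insert 9 at 1 → [3, 9, 7, 4, 1, 6]
sum = 30

30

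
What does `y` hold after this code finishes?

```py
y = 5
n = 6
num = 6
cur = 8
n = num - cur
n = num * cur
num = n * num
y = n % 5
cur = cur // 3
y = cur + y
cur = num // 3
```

n = 6-8 = -2
n = 6*8 = 48
num = 48*6 = 288
y = 48%5 = 3
cur = 8//3 = 2
y = 2+3 = 5
cur = 288//3 = 96

5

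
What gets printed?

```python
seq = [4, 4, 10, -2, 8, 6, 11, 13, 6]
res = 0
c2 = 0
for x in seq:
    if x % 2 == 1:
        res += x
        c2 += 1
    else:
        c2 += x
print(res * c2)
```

x=4: not odd; c2=4
x=4: not odd; c2=8
x=10: not odd; c2=18
x=-2: not odd; c2=16
x=8: not odd; c2=24
x=6: not odd; c2=30
x=11: odd, res = 0+11 = 11; c2=31
x=13: odd, res = 11+13 = 24; c2=32
x=6: not odd; c2=38
res*c2 = 24*38 = 912

912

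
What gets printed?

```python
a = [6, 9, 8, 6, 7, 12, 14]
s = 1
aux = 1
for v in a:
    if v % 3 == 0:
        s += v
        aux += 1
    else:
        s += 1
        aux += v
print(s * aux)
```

v=6: %3==0, s = 1+6 = 7; aux=2
v=9: %3==0, s = 7+9 = 16; aux=3
v=8: not %3==0, s = 16+1 = 17; aux=11
v=6: %3==0, s = 17+6 = 23; aux=12
v=7: not %3==0, s = 23+1 = 24; aux=19
v=12: %3==0, s = 24+12 = 36; aux=20
v=14: not %3==0, s = 36+1 = 37; aux=34
s*aux = 37*34 = 1258

1258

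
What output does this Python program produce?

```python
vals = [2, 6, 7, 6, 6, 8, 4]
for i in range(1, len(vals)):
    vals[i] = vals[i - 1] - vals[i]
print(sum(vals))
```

i=1: vals[1] = 2-6 = -4 → [2, -4, 7, 6, 6, 8, 4]
i=2: vals[2] = (-4)-7 = -11 → [2, -4, -11, 6, 6, 8, 4]
i=3: vals[3] = (-11)-6 = -17 → [2, -4, -11, -17, 6, 8, 4]
i=4: vals[4] = (-17)-6 = -23 → [2, -4, -11, -17, -23, 8, 4]
i=5: vals[5] = (-23)-8 = -31 → [2, -4, -11, -17, -23, -31, 4]
i=6: vals[6] = (-31)-4 = -35 → [2, -4, -11, -17, -23, -31, -35]
sum = -119

-119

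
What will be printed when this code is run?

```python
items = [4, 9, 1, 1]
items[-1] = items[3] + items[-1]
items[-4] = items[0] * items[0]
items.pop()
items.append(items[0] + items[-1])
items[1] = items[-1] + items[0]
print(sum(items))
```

items[-1] = items[3]+items[-1] = 1+1 = 2 → [4, 9, 1, 2]
items[-4] = items[0]*items[0] = 4*4 = 16 → [16, 9, 1, 2]
pop() removes 2 → [16, 9, 1]
append items[0]+items[-1] = 16+1 = 17 → [16, 9, 1, 17]
items[1] = items[-1]+items[0] = 17+16 = 33 → [16, 33, 1, 17]
sum = 67

67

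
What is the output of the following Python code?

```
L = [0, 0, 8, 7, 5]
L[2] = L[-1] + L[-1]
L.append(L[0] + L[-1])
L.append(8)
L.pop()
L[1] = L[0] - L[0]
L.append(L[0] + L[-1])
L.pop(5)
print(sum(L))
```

27

L[2] = L[-1]+L[-1] = 5+5 = 10 → [0, 0, 10, 7, 5]
append L[0]+L[-1] = 0+5 = 5 → [0, 0, 10, 7, 5, 5]
append 8 → [0, 0, 10, 7, 5, 5, 8]
pop() removes 8 → [0, 0, 10, 7, 5, 5]
L[1] = L[0]-L[0] = 0-0 = 0 → [0, 0, 10, 7, 5, 5]
append L[0]+L[-1] = 0+5 = 5 → [0, 0, 10, 7, 5, 5, 5]
pop(5) removes 5 → [0, 0, 10, 7, 5, 5]
sum = 27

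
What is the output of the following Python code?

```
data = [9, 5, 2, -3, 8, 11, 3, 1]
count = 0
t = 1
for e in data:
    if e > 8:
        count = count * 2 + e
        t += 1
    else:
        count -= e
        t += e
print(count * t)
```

19

e=9: >8, count = 0*2+9 = 9; t=2
e=5: not >8, count = 9-5 = 4; t=7
e=2: not >8, count = 4-2 = 2; t=9
e=-3: not >8, count = 2-(-3) = 5; t=6
e=8: not >8, count = 5-8 = -3; t=14
e=11: >8, count = (-3)*2+11 = 5; t=15
e=3: not >8, count = 5-3 = 2; t=18
e=1: not >8, count = 2-1 = 1; t=19
count*t = 1*19 = 19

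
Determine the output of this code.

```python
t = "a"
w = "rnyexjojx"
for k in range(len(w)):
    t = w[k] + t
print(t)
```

k=0: prepend 'r' → 'ra'
k=1: prepend 'n' → 'nra'
k=2: prepend 'y' → 'ynra'
k=3: prepend 'e' → 'eynra'
k=4: prepend 'x' → 'xeynra'
k=5: prepend 'j' → 'jxeynra'
k=6: prepend 'o' → 'ojxeynra'
k=7: prepend 'j' → 'jojxeynra'
k=8: prepend 'x' → 'xjojxeynra'

xjojxeynra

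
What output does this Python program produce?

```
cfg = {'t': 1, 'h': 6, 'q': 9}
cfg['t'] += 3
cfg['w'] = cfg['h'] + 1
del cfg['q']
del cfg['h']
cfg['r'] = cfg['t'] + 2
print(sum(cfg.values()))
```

17

cfg['t'] = 1+3 = 4 → {'t': 4, 'h': 6, 'q': 9}
cfg['w'] = cfg['h']+1 = 7 → {'t': 4, 'h': 6, 'q': 9, 'w': 7}
del 'q' → {'t': 4, 'h': 6, 'w': 7}
del 'h' → {'t': 4, 'w': 7}
cfg['r'] = cfg['t']+2 = 6 → {'t': 4, 'w': 7, 'r': 6}
sum of values = 17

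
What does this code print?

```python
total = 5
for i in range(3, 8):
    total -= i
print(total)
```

i=3: total = 5-3 = 2
i=4: total = 2-4 = -2
i=5: total = (-2)-5 = -7
i=6: total = (-7)-6 = -13
i=7: total = (-13)-7 = -20

-20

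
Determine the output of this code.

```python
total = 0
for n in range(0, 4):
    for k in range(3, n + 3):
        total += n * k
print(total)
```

53

n=1,k=3: total = 0+3 = 3
n=2,k=3: total = 3+6 = 9
n=2,k=4: total = 9+8 = 17
n=3,k=3: total = 17+9 = 26
n=3,k=4: total = 26+12 = 38
n=3,k=5: total = 38+15 = 53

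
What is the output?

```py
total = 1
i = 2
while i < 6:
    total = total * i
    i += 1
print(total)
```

120

i=2: total = 1*2 = 2
i=3: total = 2*3 = 6
i=4: total = 6*4 = 24
i=5: total = 24*5 = 120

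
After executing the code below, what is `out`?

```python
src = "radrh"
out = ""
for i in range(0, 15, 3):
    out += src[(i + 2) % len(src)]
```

'drrah'

i=0: add src[2]='d' → 'd'
i=3: add src[0]='r' → 'dr'
i=6: add src[3]='r' → 'drr'
i=9: add src[1]='a' → 'drra'
i=12: add src[4]='h' → 'drrah'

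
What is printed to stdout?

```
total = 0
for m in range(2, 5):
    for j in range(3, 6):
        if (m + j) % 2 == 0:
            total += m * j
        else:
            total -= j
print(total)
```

m=2,j=3: odd sum, total = 0-3 = -3
m=2,j=4: even sum, total = (-3)+8 = 5
m=2,j=5: odd sum, total = 5-5 = 0
m=3,j=3: even sum, total = 0+9 = 9
m=3,j=4: odd sum, total = 9-4 = 5
m=3,j=5: even sum, total = 5+15 = 20
m=4,j=3: odd sum, total = 20-3 = 17
m=4,j=4: even sum, total = 17+16 = 33
m=4,j=5: odd sum, total = 33-5 = 28

28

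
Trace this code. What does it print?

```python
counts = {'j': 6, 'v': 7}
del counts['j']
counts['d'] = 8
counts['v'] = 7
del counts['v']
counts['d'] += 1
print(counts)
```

del 'j' → {'v': 7}
counts['d'] = 8 → {'v': 7, 'd': 8}
counts['v'] = 7 → {'v': 7, 'd': 8}
del 'v' → {'d': 8}
counts['d'] = 8+1 = 9 → {'d': 9}

{'d': 9}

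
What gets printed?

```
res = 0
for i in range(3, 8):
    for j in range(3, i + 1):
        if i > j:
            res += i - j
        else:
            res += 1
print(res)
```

25

i=3,j=3: not 3>3, res = 0+1 = 1
i=4,j=3: 4>3, res = 1+1 = 2
i=4,j=4: not 4>4, res = 2+1 = 3
i=5,j=3: 5>3, res = 3+2 = 5
i=5,j=4: 5>4, res = 5+1 = 6
i=5,j=5: not 5>5, res = 6+1 = 7
i=6,j=3: 6>3, res = 7+3 = 10
i=6,j=4: 6>4, res = 10+2 = 12
i=6,j=5: 6>5, res = 12+1 = 13
i=6,j=6: not 6>6, res = 13+1 = 14
i=7,j=3: 7>3, res = 14+4 = 18
i=7,j=4: 7>4, res = 18+3 = 21
i=7,j=5: 7>5, res = 21+2 = 23
i=7,j=6: 7>6, res = 23+1 = 24
i=7,j=7: not 7>7, res = 24+1 = 25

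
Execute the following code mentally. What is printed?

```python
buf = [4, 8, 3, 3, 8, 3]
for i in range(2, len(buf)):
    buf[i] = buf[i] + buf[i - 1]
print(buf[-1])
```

25

i=2: buf[2] = 3+8 = 11 → [4, 8, 11, 3, 8, 3]
i=3: buf[3] = 3+11 = 14 → [4, 8, 11, 14, 8, 3]
i=4: buf[4] = 8+14 = 22 → [4, 8, 11, 14, 22, 3]
i=5: buf[5] = 3+22 = 25 → [4, 8, 11, 14, 22, 25]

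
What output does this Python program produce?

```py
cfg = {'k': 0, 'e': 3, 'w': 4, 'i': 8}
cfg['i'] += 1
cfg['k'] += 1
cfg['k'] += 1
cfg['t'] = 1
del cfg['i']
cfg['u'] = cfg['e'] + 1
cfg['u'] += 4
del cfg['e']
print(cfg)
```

cfg['i'] = 8+1 = 9 → {'k': 0, 'e': 3, 'w': 4, 'i': 9}
cfg['k'] = 0+1 = 1 → {'k': 1, 'e': 3, 'w': 4, 'i': 9}
cfg['k'] = 1+1 = 2 → {'k': 2, 'e': 3, 'w': 4, 'i': 9}
cfg['t'] = 1 → {'k': 2, 'e': 3, 'w': 4, 'i': 9, 't': 1}
del 'i' → {'k': 2, 'e': 3, 'w': 4, 't': 1}
cfg['u'] = cfg['e']+1 = 4 → {'k': 2, 'e': 3, 'w': 4, 't': 1, 'u': 4}
cfg['u'] = 4+4 = 8 → {'k': 2, 'e': 3, 'w': 4, 't': 1, 'u': 8}
del 'e' → {'k': 2, 'w': 4, 't': 1, 'u': 8}

{'k': 2, 'w': 4, 't': 1, 'u': 8}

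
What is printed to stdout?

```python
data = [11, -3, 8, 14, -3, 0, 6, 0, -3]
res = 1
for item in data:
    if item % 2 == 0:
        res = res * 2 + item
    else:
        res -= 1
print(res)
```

item=11: not even, res = 1-1 = 0
item=-3: not even, res = 0-1 = -1
item=8: even, res = (-1)*2+8 = 6
item=14: even, res = 6*2+14 = 26
item=-3: not even, res = 26-1 = 25
item=0: even, res = 25*2+0 = 50
item=6: even, res = 50*2+6 = 106
item=0: even, res = 106*2+0 = 212
item=-3: not even, res = 212-1 = 211

211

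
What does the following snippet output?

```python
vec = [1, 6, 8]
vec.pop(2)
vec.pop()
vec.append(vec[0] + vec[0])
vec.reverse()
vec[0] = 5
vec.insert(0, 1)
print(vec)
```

pop(2) removes 8 → [1, 6]
pop() removes 6 → [1]
append vec[0]+vec[0] = 1+1 = 2 → [1, 2]
reverse → [2, 1]
vec[0] = 5 → [5, 1]
insert 1 at 0 → [1, 5, 1]

[1, 5, 1]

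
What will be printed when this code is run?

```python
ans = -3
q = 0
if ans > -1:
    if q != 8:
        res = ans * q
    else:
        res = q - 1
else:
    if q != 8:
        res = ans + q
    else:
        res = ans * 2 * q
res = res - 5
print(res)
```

-8

ans=-3, q=0
ans > -1 is False; q != 8 is True
→ res = ans + q = -3
res = (-3)-5 = -8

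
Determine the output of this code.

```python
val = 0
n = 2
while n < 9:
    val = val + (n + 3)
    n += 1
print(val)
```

n=2: val = 0+5 = 5
n=3: val = 5+6 = 11
n=4: val = 11+7 = 18
n=5: val = 18+8 = 26
n=6: val = 26+9 = 35
n=7: val = 35+10 = 45
n=8: val = 45+11 = 56

56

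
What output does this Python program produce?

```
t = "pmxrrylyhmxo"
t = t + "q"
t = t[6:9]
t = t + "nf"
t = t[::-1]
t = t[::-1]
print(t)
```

lyhnf

+ 'q' → 'pmxrrylyhmxoq'
slice [6:9] → 'lyh'
+ 'nf' → 'lyhnf'
reverse → 'fnhyl'
reverse → 'lyhnf'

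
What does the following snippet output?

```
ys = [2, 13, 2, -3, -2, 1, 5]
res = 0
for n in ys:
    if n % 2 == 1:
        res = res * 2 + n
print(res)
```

99

n=2: not odd
n=13: odd, res = 0*2+13 = 13
n=2: not odd
n=-3: odd, res = 13*2+(-3) = 23
n=-2: not odd
n=1: odd, res = 23*2+1 = 47
n=5: odd, res = 47*2+5 = 99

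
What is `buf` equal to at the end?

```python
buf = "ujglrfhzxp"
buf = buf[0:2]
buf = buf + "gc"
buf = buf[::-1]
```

slice [0:2] → 'uj'
+ 'gc' → 'ujgc'
reverse → 'cgju'

'cgju'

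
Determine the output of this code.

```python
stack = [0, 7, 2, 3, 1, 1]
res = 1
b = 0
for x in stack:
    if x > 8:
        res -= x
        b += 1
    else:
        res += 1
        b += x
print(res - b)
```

-7

x=0: not >8, res = 1+1 = 2; b=0
x=7: not >8, res = 2+1 = 3; b=7
x=2: not >8, res = 3+1 = 4; b=9
x=3: not >8, res = 4+1 = 5; b=12
x=1: not >8, res = 5+1 = 6; b=13
x=1: not >8, res = 6+1 = 7; b=14
res-b = 7-14 = -7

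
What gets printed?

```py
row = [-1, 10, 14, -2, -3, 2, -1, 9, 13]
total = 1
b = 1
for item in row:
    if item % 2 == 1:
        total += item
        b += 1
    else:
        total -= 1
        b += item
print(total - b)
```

-16

item=-1: odd, total = 1+(-1) = 0; b=2
item=10: not odd, total = 0-1 = -1; b=12
item=14: not odd, total = (-1)-1 = -2; b=26
item=-2: not odd, total = (-2)-1 = -3; b=24
item=-3: odd, total = (-3)+(-3) = -6; b=25
item=2: not odd, total = (-6)-1 = -7; b=27
item=-1: odd, total = (-7)+(-1) = -8; b=28
item=9: odd, total = (-8)+9 = 1; b=29
item=13: odd, total = 1+13 = 14; b=30
total-b = 14-30 = -16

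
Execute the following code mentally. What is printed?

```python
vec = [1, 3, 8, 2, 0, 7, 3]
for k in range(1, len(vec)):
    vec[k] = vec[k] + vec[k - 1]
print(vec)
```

k=1: vec[1] = 3+1 = 4 → [1, 4, 8, 2, 0, 7, 3]
k=2: vec[2] = 8+4 = 12 → [1, 4, 12, 2, 0, 7, 3]
k=3: vec[3] = 2+12 = 14 → [1, 4, 12, 14, 0, 7, 3]
k=4: vec[4] = 0+14 = 14 → [1, 4, 12, 14, 14, 7, 3]
k=5: vec[5] = 7+14 = 21 → [1, 4, 12, 14, 14, 21, 3]
k=6: vec[6] = 3+21 = 24 → [1, 4, 12, 14, 14, 21, 24]

[1, 4, 12, 14, 14, 21, 24]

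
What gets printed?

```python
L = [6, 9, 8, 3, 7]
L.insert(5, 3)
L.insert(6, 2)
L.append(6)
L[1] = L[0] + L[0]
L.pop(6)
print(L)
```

[6, 12, 8, 3, 7, 3, 6]

insert 3 at 5 → [6, 9, 8, 3, 7, 3]
insert 2 at 6 → [6, 9, 8, 3, 7, 3, 2]
append 6 → [6, 9, 8, 3, 7, 3, 2, 6]
L[1] = L[0]+L[0] = 6+6 = 12 → [6, 12, 8, 3, 7, 3, 2, 6]
pop(6) removes 2 → [6, 12, 8, 3, 7, 3, 6]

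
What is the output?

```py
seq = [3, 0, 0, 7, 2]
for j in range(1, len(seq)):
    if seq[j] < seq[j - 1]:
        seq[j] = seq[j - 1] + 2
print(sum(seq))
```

j=1: 0<3, seq[1] = 3+2 = 5 → [3, 5, 0, 7, 2]
j=2: 0<5, seq[2] = 5+2 = 7 → [3, 5, 7, 7, 2]
j=3: 7>=7, unchanged → [3, 5, 7, 7, 2]
j=4: 2<7, seq[4] = 7+2 = 9 → [3, 5, 7, 7, 9]
sum = 31

31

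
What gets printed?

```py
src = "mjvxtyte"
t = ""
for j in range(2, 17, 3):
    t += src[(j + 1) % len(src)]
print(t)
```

xtjte

j=2: add src[3]='x' → 'x'
j=5: add src[6]='t' → 'xt'
j=8: add src[1]='j' → 'xtj'
j=11: add src[4]='t' → 'xtjt'
j=14: add src[7]='e' → 'xtjte'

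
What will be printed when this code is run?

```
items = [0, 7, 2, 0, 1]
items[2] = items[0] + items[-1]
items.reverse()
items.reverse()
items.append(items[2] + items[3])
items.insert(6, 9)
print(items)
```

items[2] = items[0]+items[-1] = 0+1 = 1 → [0, 7, 1, 0, 1]
reverse → [1, 0, 1, 7, 0]
reverse → [0, 7, 1, 0, 1]
append items[2]+items[3] = 1+0 = 1 → [0, 7, 1, 0, 1, 1]
insert 9 at 6 → [0, 7, 1, 0, 1, 1, 9]

[0, 7, 1, 0, 1, 1, 9]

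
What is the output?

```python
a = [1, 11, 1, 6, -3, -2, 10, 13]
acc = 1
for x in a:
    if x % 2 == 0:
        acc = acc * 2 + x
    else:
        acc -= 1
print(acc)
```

9

x=1: not even, acc = 1-1 = 0
x=11: not even, acc = 0-1 = -1
x=1: not even, acc = (-1)-1 = -2
x=6: even, acc = (-2)*2+6 = 2
x=-3: not even, acc = 2-1 = 1
x=-2: even, acc = 1*2+(-2) = 0
x=10: even, acc = 0*2+10 = 10
x=13: not even, acc = 10-1 = 9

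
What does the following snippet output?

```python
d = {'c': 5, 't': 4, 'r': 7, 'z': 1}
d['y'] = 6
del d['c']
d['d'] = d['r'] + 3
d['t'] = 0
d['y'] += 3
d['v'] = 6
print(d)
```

{'t': 0, 'r': 7, 'z': 1, 'y': 9, 'd': 10, 'v': 6}

d['y'] = 6 → {'c': 5, 't': 4, 'r': 7, 'z': 1, 'y': 6}
del 'c' → {'t': 4, 'r': 7, 'z': 1, 'y': 6}
d['d'] = d['r']+3 = 10 → {'t': 4, 'r': 7, 'z': 1, 'y': 6, 'd': 10}
d['t'] = 0 → {'t': 0, 'r': 7, 'z': 1, 'y': 6, 'd': 10}
d['y'] = 6+3 = 9 → {'t': 0, 'r': 7, 'z': 1, 'y': 9, 'd': 10}
d['v'] = 6 → {'t': 0, 'r': 7, 'z': 1, 'y': 9, 'd': 10, 'v': 6}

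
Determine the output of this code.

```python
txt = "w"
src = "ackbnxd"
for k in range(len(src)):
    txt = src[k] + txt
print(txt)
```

dxnbkcaw

k=0: prepend 'a' → 'aw'
k=1: prepend 'c' → 'caw'
k=2: prepend 'k' → 'kcaw'
k=3: prepend 'b' → 'bkcaw'
k=4: prepend 'n' → 'nbkcaw'
k=5: prepend 'x' → 'xnbkcaw'
k=6: prepend 'd' → 'dxnbkcaw'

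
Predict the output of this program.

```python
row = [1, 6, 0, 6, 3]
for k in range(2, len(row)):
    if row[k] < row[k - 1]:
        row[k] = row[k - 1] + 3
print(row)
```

[1, 6, 9, 12, 15]

k=2: 0<6, row[2] = 6+3 = 9 → [1, 6, 9, 6, 3]
k=3: 6<9, row[3] = 9+3 = 12 → [1, 6, 9, 12, 3]
k=4: 3<12, row[4] = 12+3 = 15 → [1, 6, 9, 12, 15]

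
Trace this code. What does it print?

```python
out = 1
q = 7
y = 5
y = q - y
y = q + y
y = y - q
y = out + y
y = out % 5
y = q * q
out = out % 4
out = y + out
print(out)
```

50

y = 7-5 = 2
y = 7+2 = 9
y = 9-7 = 2
y = 1+2 = 3
y = 1%5 = 1
y = 7*7 = 49
out = 1%4 = 1
out = 49+1 = 50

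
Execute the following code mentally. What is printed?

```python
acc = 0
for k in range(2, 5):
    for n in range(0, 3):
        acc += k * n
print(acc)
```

k=2,n=0: acc = 0+0 = 0
k=2,n=1: acc = 0+2 = 2
k=2,n=2: acc = 2+4 = 6
k=3,n=0: acc = 6+0 = 6
k=3,n=1: acc = 6+3 = 9
k=3,n=2: acc = 9+6 = 15
k=4,n=0: acc = 15+0 = 15
k=4,n=1: acc = 15+4 = 19
k=4,n=2: acc = 19+8 = 27

27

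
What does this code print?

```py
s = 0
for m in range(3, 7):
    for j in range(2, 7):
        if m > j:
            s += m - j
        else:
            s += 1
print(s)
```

30

m=3,j=2: 3>2, s = 0+1 = 1
m=3,j=3: not 3>3, s = 1+1 = 2
m=3,j=4: not 3>4, s = 2+1 = 3
m=3,j=5: not 3>5, s = 3+1 = 4
m=3,j=6: not 3>6, s = 4+1 = 5
m=4,j=2: 4>2, s = 5+2 = 7
m=4,j=3: 4>3, s = 7+1 = 8
m=4,j=4: not 4>4, s = 8+1 = 9
m=4,j=5: not 4>5, s = 9+1 = 10
m=4,j=6: not 4>6, s = 10+1 = 11
m=5,j=2: 5>2, s = 11+3 = 14
m=5,j=3: 5>3, s = 14+2 = 16
m=5,j=4: 5>4, s = 16+1 = 17
m=5,j=5: not 5>5, s = 17+1 = 18
m=5,j=6: not 5>6, s = 18+1 = 19
m=6,j=2: 6>2, s = 19+4 = 23
m=6,j=3: 6>3, s = 23+3 = 26
m=6,j=4: 6>4, s = 26+2 = 28
m=6,j=5: 6>5, s = 28+1 = 29
m=6,j=6: not 6>6, s = 29+1 = 30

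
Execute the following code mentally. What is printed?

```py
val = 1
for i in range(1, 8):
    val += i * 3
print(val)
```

85

i=1: val = 1+1*3 = 4
i=2: val = 4+2*3 = 10
i=3: val = 10+3*3 = 19
i=4: val = 19+4*3 = 31
i=5: val = 31+5*3 = 46
i=6: val = 46+6*3 = 64
i=7: val = 64+7*3 = 85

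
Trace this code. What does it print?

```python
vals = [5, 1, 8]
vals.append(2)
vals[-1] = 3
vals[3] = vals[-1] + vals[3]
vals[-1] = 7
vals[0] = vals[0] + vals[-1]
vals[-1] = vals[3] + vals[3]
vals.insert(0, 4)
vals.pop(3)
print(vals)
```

append 2 → [5, 1, 8, 2]
vals[-1] = 3 → [5, 1, 8, 3]
vals[3] = vals[-1]+vals[3] = 3+3 = 6 → [5, 1, 8, 6]
vals[-1] = 7 → [5, 1, 8, 7]
vals[0] = vals[0]+vals[-1] = 5+7 = 12 → [12, 1, 8, 7]
vals[-1] = vals[3]+vals[3] = 7+7 = 14 → [12, 1, 8, 14]
insert 4 at 0 → [4, 12, 1, 8, 14]
pop(3) removes 8 → [4, 12, 1, 14]

[4, 12, 1, 14]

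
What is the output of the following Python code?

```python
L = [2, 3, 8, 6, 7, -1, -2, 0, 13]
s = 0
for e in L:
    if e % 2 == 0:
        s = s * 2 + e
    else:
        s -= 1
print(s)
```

e=2: even, s = 0*2+2 = 2
e=3: not even, s = 2-1 = 1
e=8: even, s = 1*2+8 = 10
e=6: even, s = 10*2+6 = 26
e=7: not even, s = 26-1 = 25
e=-1: not even, s = 25-1 = 24
e=-2: even, s = 24*2+(-2) = 46
e=0: even, s = 46*2+0 = 92
e=13: not even, s = 92-1 = 91

91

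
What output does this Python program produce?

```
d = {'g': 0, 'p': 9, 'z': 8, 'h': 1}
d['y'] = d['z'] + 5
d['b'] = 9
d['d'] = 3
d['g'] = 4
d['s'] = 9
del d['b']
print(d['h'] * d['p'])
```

9

d['y'] = d['z']+5 = 13 → {'g': 0, 'p': 9, 'z': 8, 'h': 1, 'y': 13}
d['b'] = 9 → {'g': 0, 'p': 9, 'z': 8, 'h': 1, 'y': 13, 'b': 9}
d['d'] = 3 → {'g': 0, 'p': 9, 'z': 8, 'h': 1, 'y': 13, 'b': 9, 'd': 3}
d['g'] = 4 → {'g': 4, 'p': 9, 'z': 8, 'h': 1, 'y': 13, 'b': 9, 'd': 3}
d['s'] = 9 → {'g': 4, 'p': 9, 'z': 8, 'h': 1, 'y': 13, 'b': 9, 'd': 3, 's': 9}
del 'b' → {'g': 4, 'p': 9, 'z': 8, 'h': 1, 'y': 13, 'd': 3, 's': 9}
d['h']*d['p'] = 1*9 = 9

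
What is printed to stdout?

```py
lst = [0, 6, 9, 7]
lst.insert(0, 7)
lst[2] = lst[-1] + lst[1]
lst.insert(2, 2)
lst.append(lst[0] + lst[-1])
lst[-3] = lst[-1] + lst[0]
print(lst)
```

insert 7 at 0 → [7, 0, 6, 9, 7]
lst[2] = lst[-1]+lst[1] = 7+0 = 7 → [7, 0, 7, 9, 7]
insert 2 at 2 → [7, 0, 2, 7, 9, 7]
append lst[0]+lst[-1] = 7+7 = 14 → [7, 0, 2, 7, 9, 7, 14]
lst[-3] = lst[-1]+lst[0] = 14+7 = 21 → [7, 0, 2, 7, 21, 7, 14]

[7, 0, 2, 7, 21, 7, 14]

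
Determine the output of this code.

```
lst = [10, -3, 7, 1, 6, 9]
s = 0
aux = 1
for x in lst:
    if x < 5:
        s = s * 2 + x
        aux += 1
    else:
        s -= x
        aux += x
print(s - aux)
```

x=10: not <5, s = 0-10 = -10; aux=11
x=-3: <5, s = (-10)*2+(-3) = -23; aux=12
x=7: not <5, s = (-23)-7 = -30; aux=19
x=1: <5, s = (-30)*2+1 = -59; aux=20
x=6: not <5, s = (-59)-6 = -65; aux=26
x=9: not <5, s = (-65)-9 = -74; aux=35
s-aux = (-74)-35 = -109

-109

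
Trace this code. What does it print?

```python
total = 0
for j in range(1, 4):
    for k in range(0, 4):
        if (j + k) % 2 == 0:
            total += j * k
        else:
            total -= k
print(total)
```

j=1,k=0: odd sum, total = 0-0 = 0
j=1,k=1: even sum, total = 0+1 = 1
j=1,k=2: odd sum, total = 1-2 = -1
j=1,k=3: even sum, total = (-1)+3 = 2
j=2,k=0: even sum, total = 2+0 = 2
j=2,k=1: odd sum, total = 2-1 = 1
j=2,k=2: even sum, total = 1+4 = 5
j=2,k=3: odd sum, total = 5-3 = 2
j=3,k=0: odd sum, total = 2-0 = 2
j=3,k=1: even sum, total = 2+3 = 5
j=3,k=2: odd sum, total = 5-2 = 3
j=3,k=3: even sum, total = 3+9 = 12

12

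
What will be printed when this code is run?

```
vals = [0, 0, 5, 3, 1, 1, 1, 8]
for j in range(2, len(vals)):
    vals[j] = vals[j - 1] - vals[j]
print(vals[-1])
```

-19

j=2: vals[2] = 0-5 = -5 → [0, 0, -5, 3, 1, 1, 1, 8]
j=3: vals[3] = (-5)-3 = -8 → [0, 0, -5, -8, 1, 1, 1, 8]
j=4: vals[4] = (-8)-1 = -9 → [0, 0, -5, -8, -9, 1, 1, 8]
j=5: vals[5] = (-9)-1 = -10 → [0, 0, -5, -8, -9, -10, 1, 8]
j=6: vals[6] = (-10)-1 = -11 → [0, 0, -5, -8, -9, -10, -11, 8]
j=7: vals[7] = (-11)-8 = -19 → [0, 0, -5, -8, -9, -10, -11, -19]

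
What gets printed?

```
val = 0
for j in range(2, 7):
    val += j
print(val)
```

j=2: val = 0+2 = 2
j=3: val = 2+3 = 5
j=4: val = 5+4 = 9
j=5: val = 9+5 = 14
j=6: val = 14+6 = 20

20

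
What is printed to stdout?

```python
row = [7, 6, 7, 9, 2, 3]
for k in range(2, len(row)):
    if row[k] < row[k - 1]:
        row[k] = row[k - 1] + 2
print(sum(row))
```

53

k=2: 7>=6, unchanged → [7, 6, 7, 9, 2, 3]
k=3: 9>=7, unchanged → [7, 6, 7, 9, 2, 3]
k=4: 2<9, row[4] = 9+2 = 11 → [7, 6, 7, 9, 11, 3]
k=5: 3<11, row[5] = 11+2 = 13 → [7, 6, 7, 9, 11, 13]
sum = 53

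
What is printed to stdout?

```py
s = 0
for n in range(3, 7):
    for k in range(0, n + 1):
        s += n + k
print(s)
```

n=3,k=0: s = 0+3 = 3
n=3,k=1: s = 3+4 = 7
n=3,k=2: s = 7+5 = 12
n=3,k=3: s = 12+6 = 18
n=4,k=0: s = 18+4 = 22
n=4,k=1: s = 22+5 = 27
n=4,k=2: s = 27+6 = 33
n=4,k=3: s = 33+7 = 40
n=4,k=4: s = 40+8 = 48
n=5,k=0: s = 48+5 = 53
n=5,k=1: s = 53+6 = 59
n=5,k=2: s = 59+7 = 66
n=5,k=3: s = 66+8 = 74
n=5,k=4: s = 74+9 = 83
n=5,k=5: s = 83+10 = 93
n=6,k=0: s = 93+6 = 99
n=6,k=1: s = 99+7 = 106
n=6,k=2: s = 106+8 = 114
n=6,k=3: s = 114+9 = 123
n=6,k=4: s = 123+10 = 133
n=6,k=5: s = 133+11 = 144
n=6,k=6: s = 144+12 = 156

156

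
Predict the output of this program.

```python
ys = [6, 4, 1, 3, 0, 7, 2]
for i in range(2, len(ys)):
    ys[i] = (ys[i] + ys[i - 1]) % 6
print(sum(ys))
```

i=2: ys[2] = (1+4)%6 = 5 → [6, 4, 5, 3, 0, 7, 2]
i=3: ys[3] = (3+5)%6 = 2 → [6, 4, 5, 2, 0, 7, 2]
i=4: ys[4] = (0+2)%6 = 2 → [6, 4, 5, 2, 2, 7, 2]
i=5: ys[5] = (7+2)%6 = 3 → [6, 4, 5, 2, 2, 3, 2]
i=6: ys[6] = (2+3)%6 = 5 → [6, 4, 5, 2, 2, 3, 5]
sum = 27

27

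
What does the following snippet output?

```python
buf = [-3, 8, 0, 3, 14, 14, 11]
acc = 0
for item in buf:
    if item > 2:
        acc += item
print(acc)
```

item=-3: not >2
item=8: >2, acc = 0+8 = 8
item=0: not >2
item=3: >2, acc = 8+3 = 11
item=14: >2, acc = 11+14 = 25
item=14: >2, acc = 25+14 = 39
item=11: >2, acc = 39+11 = 50

50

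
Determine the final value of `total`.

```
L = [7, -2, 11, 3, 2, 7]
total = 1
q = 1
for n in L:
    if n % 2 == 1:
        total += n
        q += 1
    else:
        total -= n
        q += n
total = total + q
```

n=7: odd, total = 1+7 = 8; q=2
n=-2: not odd, total = 8-(-2) = 10; q=0
n=11: odd, total = 10+11 = 21; q=1
n=3: odd, total = 21+3 = 24; q=2
n=2: not odd, total = 24-2 = 22; q=4
n=7: odd, total = 22+7 = 29; q=5
total+q = 29+5 = 34

34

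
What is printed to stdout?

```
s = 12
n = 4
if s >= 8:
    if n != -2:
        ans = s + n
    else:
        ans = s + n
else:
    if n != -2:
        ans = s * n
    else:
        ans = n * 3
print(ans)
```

s=12, n=4
s >= 8 is True; n != -2 is True
→ ans = s + n = 16

16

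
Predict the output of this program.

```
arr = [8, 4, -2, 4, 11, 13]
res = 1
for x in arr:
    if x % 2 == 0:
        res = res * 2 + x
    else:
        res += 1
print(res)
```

98

x=8: even, res = 1*2+8 = 10
x=4: even, res = 10*2+4 = 24
x=-2: even, res = 24*2+(-2) = 46
x=4: even, res = 46*2+4 = 96
x=11: not even, res = 96+1 = 97
x=13: not even, res = 97+1 = 98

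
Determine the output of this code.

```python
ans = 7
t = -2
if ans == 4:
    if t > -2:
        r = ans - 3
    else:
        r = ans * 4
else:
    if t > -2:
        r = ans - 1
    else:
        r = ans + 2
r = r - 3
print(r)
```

ans=7, t=-2
ans == 4 is False; t > -2 is False
→ r = ans + 2 = 9
r = 9-3 = 6

6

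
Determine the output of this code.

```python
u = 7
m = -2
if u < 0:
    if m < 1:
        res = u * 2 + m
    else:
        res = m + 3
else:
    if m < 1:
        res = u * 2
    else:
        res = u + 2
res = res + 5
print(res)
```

u=7, m=-2
u < 0 is False; m < 1 is True
→ res = u * 2 = 14
res = 14+5 = 19

19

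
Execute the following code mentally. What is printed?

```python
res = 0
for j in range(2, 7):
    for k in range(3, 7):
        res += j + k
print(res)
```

j=2,k=3: res = 0+5 = 5
j=2,k=4: res = 5+6 = 11
j=2,k=5: res = 11+7 = 18
j=2,k=6: res = 18+8 = 26
j=3,k=3: res = 26+6 = 32
j=3,k=4: res = 32+7 = 39
j=3,k=5: res = 39+8 = 47
j=3,k=6: res = 47+9 = 56
j=4,k=3: res = 56+7 = 63
j=4,k=4: res = 63+8 = 71
j=4,k=5: res = 71+9 = 80
j=4,k=6: res = 80+10 = 90
j=5,k=3: res = 90+8 = 98
j=5,k=4: res = 98+9 = 107
j=5,k=5: res = 107+10 = 117
j=5,k=6: res = 117+11 = 128
j=6,k=3: res = 128+9 = 137
j=6,k=4: res = 137+10 = 147
j=6,k=5: res = 147+11 = 158
j=6,k=6: res = 158+12 = 170

170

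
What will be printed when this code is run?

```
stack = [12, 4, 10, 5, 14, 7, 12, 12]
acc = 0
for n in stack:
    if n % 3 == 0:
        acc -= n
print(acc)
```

-36

n=12: %3==0, acc = 0-12 = -12
n=4: not %3==0
n=10: not %3==0
n=5: not %3==0
n=14: not %3==0
n=7: not %3==0
n=12: %3==0, acc = (-12)-12 = -24
n=12: %3==0, acc = (-24)-12 = -36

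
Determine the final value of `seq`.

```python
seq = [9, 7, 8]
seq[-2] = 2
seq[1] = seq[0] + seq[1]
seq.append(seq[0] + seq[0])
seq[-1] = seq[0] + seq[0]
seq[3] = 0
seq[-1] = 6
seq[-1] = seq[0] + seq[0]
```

seq[-2] = 2 → [9, 2, 8]
seq[1] = seq[0]+seq[1] = 9+2 = 11 → [9, 11, 8]
append seq[0]+seq[0] = 9+9 = 18 → [9, 11, 8, 18]
seq[-1] = seq[0]+seq[0] = 9+9 = 18 → [9, 11, 8, 18]
seq[3] = 0 → [9, 11, 8, 0]
seq[-1] = 6 → [9, 11, 8, 6]
seq[-1] = seq[0]+seq[0] = 9+9 = 18 → [9, 11, 8, 18]

[9, 11, 8, 18]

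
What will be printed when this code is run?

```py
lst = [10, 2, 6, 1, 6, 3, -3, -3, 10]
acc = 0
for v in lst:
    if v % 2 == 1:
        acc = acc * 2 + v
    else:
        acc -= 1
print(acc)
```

-46

v=10: not odd, acc = 0-1 = -1
v=2: not odd, acc = (-1)-1 = -2
v=6: not odd, acc = (-2)-1 = -3
v=1: odd, acc = (-3)*2+1 = -5
v=6: not odd, acc = (-5)-1 = -6
v=3: odd, acc = (-6)*2+3 = -9
v=-3: odd, acc = (-9)*2+(-3) = -21
v=-3: odd, acc = (-21)*2+(-3) = -45
v=10: not odd, acc = (-45)-1 = -46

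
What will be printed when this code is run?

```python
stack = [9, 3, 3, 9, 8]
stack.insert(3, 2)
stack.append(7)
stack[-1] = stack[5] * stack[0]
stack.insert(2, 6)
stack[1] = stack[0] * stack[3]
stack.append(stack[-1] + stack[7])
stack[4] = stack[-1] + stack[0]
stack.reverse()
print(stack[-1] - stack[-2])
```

insert 2 at 3 → [9, 3, 3, 2, 9, 8]
append 7 → [9, 3, 3, 2, 9, 8, 7]
stack[-1] = stack[5]*stack[0] = 8*9 = 72 → [9, 3, 3, 2, 9, 8, 72]
insert 6 at 2 → [9, 3, 6, 3, 2, 9, 8, 72]
stack[1] = stack[0]*stack[3] = 9*3 = 27 → [9, 27, 6, 3, 2, 9, 8, 72]
append stack[-1]+stack[7] = 72+72 = 144 → [9, 27, 6, 3, 2, 9, 8, 72, 144]
stack[4] = stack[-1]+stack[0] = 144+9 = 153 → [9, 27, 6, 3, 153, 9, 8, 72, 144]
reverse → [144, 72, 8, 9, 153, 3, 6, 27, 9]
stack[-1]-stack[-2] = 9-27 = -18

-18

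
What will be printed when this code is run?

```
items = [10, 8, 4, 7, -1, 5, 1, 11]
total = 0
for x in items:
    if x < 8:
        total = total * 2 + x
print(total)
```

127

x=10: not <8
x=8: not <8
x=4: <8, total = 0*2+4 = 4
x=7: <8, total = 4*2+7 = 15
x=-1: <8, total = 15*2+(-1) = 29
x=5: <8, total = 29*2+5 = 63
x=1: <8, total = 63*2+1 = 127
x=11: not <8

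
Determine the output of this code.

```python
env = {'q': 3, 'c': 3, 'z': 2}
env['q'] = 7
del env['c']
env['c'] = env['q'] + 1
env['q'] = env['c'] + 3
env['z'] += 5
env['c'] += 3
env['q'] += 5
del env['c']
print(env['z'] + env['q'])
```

env['q'] = 7 → {'q': 7, 'c': 3, 'z': 2}
del 'c' → {'q': 7, 'z': 2}
env['c'] = env['q']+1 = 8 → {'q': 7, 'z': 2, 'c': 8}
env['q'] = env['c']+3 = 11 → {'q': 11, 'z': 2, 'c': 8}
env['z'] = 2+5 = 7 → {'q': 11, 'z': 7, 'c': 8}
env['c'] = 8+3 = 11 → {'q': 11, 'z': 7, 'c': 11}
env['q'] = 11+5 = 16 → {'q': 16, 'z': 7, 'c': 11}
del 'c' → {'q': 16, 'z': 7}
env['z']+env['q'] = 7+16 = 23

23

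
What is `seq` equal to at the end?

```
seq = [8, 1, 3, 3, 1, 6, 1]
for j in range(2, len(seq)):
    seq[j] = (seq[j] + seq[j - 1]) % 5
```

j=2: seq[2] = (3+1)%5 = 4 → [8, 1, 4, 3, 1, 6, 1]
j=3: seq[3] = (3+4)%5 = 2 → [8, 1, 4, 2, 1, 6, 1]
j=4: seq[4] = (1+2)%5 = 3 → [8, 1, 4, 2, 3, 6, 1]
j=5: seq[5] = (6+3)%5 = 4 → [8, 1, 4, 2, 3, 4, 1]
j=6: seq[6] = (1+4)%5 = 0 → [8, 1, 4, 2, 3, 4, 0]

[8, 1, 4, 2, 3, 4, 0]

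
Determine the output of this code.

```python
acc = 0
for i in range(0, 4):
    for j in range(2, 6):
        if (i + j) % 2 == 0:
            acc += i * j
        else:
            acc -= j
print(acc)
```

i=0,j=2: even sum, acc = 0+0 = 0
i=0,j=3: odd sum, acc = 0-3 = -3
i=0,j=4: even sum, acc = (-3)+0 = -3
i=0,j=5: odd sum, acc = (-3)-5 = -8
i=1,j=2: odd sum, acc = (-8)-2 = -10
i=1,j=3: even sum, acc = (-10)+3 = -7
i=1,j=4: odd sum, acc = (-7)-4 = -11
i=1,j=5: even sum, acc = (-11)+5 = -6
i=2,j=2: even sum, acc = (-6)+4 = -2
i=2,j=3: odd sum, acc = (-2)-3 = -5
i=2,j=4: even sum, acc = (-5)+8 = 3
i=2,j=5: odd sum, acc = 3-5 = -2
i=3,j=2: odd sum, acc = (-2)-2 = -4
i=3,j=3: even sum, acc = (-4)+9 = 5
i=3,j=4: odd sum, acc = 5-4 = 1
i=3,j=5: even sum, acc = 1+15 = 16

16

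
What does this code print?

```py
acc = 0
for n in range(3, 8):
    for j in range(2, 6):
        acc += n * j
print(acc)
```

350

n=3,j=2: acc = 0+6 = 6
n=3,j=3: acc = 6+9 = 15
n=3,j=4: acc = 15+12 = 27
n=3,j=5: acc = 27+15 = 42
n=4,j=2: acc = 42+8 = 50
n=4,j=3: acc = 50+12 = 62
n=4,j=4: acc = 62+16 = 78
n=4,j=5: acc = 78+20 = 98
n=5,j=2: acc = 98+10 = 108
n=5,j=3: acc = 108+15 = 123
n=5,j=4: acc = 123+20 = 143
n=5,j=5: acc = 143+25 = 168
n=6,j=2: acc = 168+12 = 180
n=6,j=3: acc = 180+18 = 198
n=6,j=4: acc = 198+24 = 222
n=6,j=5: acc = 222+30 = 252
n=7,j=2: acc = 252+14 = 266
n=7,j=3: acc = 266+21 = 287
n=7,j=4: acc = 287+28 = 315
n=7,j=5: acc = 315+35 = 350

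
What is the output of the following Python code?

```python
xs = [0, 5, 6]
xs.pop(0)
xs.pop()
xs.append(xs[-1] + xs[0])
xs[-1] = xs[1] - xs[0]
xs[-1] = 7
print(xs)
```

[5, 7]

pop(0) removes 0 → [5, 6]
pop() removes 6 → [5]
append xs[-1]+xs[0] = 5+5 = 10 → [5, 10]
xs[-1] = xs[1]-xs[0] = 10-5 = 5 → [5, 5]
xs[-1] = 7 → [5, 7]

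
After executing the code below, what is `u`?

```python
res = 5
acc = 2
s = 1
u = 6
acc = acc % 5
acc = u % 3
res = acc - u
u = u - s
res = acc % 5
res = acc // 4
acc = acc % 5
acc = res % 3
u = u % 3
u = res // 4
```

acc = 2%5 = 2
acc = 6%3 = 0
res = 0-6 = -6
u = 6-1 = 5
res = 0%5 = 0
res = 0//4 = 0
acc = 0%5 = 0
acc = 0%3 = 0
u = 5%3 = 2
u = 0//4 = 0

0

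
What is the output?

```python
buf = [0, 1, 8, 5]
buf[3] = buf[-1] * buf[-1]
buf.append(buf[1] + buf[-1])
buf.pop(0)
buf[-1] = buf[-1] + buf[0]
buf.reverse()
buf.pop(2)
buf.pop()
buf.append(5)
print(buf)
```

buf[3] = buf[-1]*buf[-1] = 5*5 = 25 → [0, 1, 8, 25]
append buf[1]+buf[-1] = 1+25 = 26 → [0, 1, 8, 25, 26]
pop(0) removes 0 → [1, 8, 25, 26]
buf[-1] = buf[-1]+buf[0] = 26+1 = 27 → [1, 8, 25, 27]
reverse → [27, 25, 8, 1]
pop(2) removes 8 → [27, 25, 1]
pop() removes 1 → [27, 25]
append 5 → [27, 25, 5]

[27, 25, 5]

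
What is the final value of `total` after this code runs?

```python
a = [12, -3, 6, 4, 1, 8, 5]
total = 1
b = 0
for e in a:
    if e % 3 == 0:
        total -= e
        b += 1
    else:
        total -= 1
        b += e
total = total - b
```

-39

e=12: %3==0, total = 1-12 = -11; b=1
e=-3: %3==0, total = (-11)-(-3) = -8; b=2
e=6: %3==0, total = (-8)-6 = -14; b=3
e=4: not %3==0, total = (-14)-1 = -15; b=7
e=1: not %3==0, total = (-15)-1 = -16; b=8
e=8: not %3==0, total = (-16)-1 = -17; b=16
e=5: not %3==0, total = (-17)-1 = -18; b=21
total-b = (-18)-21 = -39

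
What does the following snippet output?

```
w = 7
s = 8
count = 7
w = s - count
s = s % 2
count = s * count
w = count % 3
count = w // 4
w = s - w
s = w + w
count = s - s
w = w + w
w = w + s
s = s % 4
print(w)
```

w = 8-7 = 1
s = 8%2 = 0
count = 0*7 = 0
w = 0%3 = 0
count = 0//4 = 0
w = 0-0 = 0
s = 0+0 = 0
count = 0-0 = 0
w = 0+0 = 0
w = 0+0 = 0
s = 0%4 = 0

0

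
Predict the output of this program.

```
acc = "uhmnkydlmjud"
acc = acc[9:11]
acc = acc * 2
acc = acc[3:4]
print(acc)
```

u

slice [9:11] → 'ju'
repeat ×2 → 'juju'
slice [3:4] → 'u'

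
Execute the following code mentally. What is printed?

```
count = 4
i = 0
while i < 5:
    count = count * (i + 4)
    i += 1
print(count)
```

26880

i=0: count = 4*4 = 16
i=1: count = 16*5 = 80
i=2: count = 80*6 = 480
i=3: count = 480*7 = 3360
i=4: count = 3360*8 = 26880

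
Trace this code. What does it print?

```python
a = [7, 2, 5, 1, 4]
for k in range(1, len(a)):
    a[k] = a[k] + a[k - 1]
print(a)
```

k=1: a[1] = 2+7 = 9 → [7, 9, 5, 1, 4]
k=2: a[2] = 5+9 = 14 → [7, 9, 14, 1, 4]
k=3: a[3] = 1+14 = 15 → [7, 9, 14, 15, 4]
k=4: a[4] = 4+15 = 19 → [7, 9, 14, 15, 19]

[7, 9, 14, 15, 19]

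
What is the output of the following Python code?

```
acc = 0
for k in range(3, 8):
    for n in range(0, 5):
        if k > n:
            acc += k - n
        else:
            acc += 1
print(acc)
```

k=3,n=0: 3>0, acc = 0+3 = 3
k=3,n=1: 3>1, acc = 3+2 = 5
k=3,n=2: 3>2, acc = 5+1 = 6
k=3,n=3: not 3>3, acc = 6+1 = 7
k=3,n=4: not 3>4, acc = 7+1 = 8
k=4,n=0: 4>0, acc = 8+4 = 12
k=4,n=1: 4>1, acc = 12+3 = 15
k=4,n=2: 4>2, acc = 15+2 = 17
k=4,n=3: 4>3, acc = 17+1 = 18
k=4,n=4: not 4>4, acc = 18+1 = 19
k=5,n=0: 5>0, acc = 19+5 = 24
k=5,n=1: 5>1, acc = 24+4 = 28
k=5,n=2: 5>2, acc = 28+3 = 31
k=5,n=3: 5>3, acc = 31+2 = 33
k=5,n=4: 5>4, acc = 33+1 = 34
k=6,n=0: 6>0, acc = 34+6 = 40
k=6,n=1: 6>1, acc = 40+5 = 45
k=6,n=2: 6>2, acc = 45+4 = 49
k=6,n=3: 6>3, acc = 49+3 = 52
k=6,n=4: 6>4, acc = 52+2 = 54
k=7,n=0: 7>0, acc = 54+7 = 61
k=7,n=1: 7>1, acc = 61+6 = 67
k=7,n=2: 7>2, acc = 67+5 = 72
k=7,n=3: 7>3, acc = 72+4 = 76
k=7,n=4: 7>4, acc = 76+3 = 79

79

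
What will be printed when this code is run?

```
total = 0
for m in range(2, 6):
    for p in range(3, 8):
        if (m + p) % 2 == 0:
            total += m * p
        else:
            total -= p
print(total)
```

130

m=2,p=3: odd sum, total = 0-3 = -3
m=2,p=4: even sum, total = (-3)+8 = 5
m=2,p=5: odd sum, total = 5-5 = 0
m=2,p=6: even sum, total = 0+12 = 12
m=2,p=7: odd sum, total = 12-7 = 5
m=3,p=3: even sum, total = 5+9 = 14
m=3,p=4: odd sum, total = 14-4 = 10
m=3,p=5: even sum, total = 10+15 = 25
m=3,p=6: odd sum, total = 25-6 = 19
m=3,p=7: even sum, total = 19+21 = 40
m=4,p=3: odd sum, total = 40-3 = 37
m=4,p=4: even sum, total = 37+16 = 53
m=4,p=5: odd sum, total = 53-5 = 48
m=4,p=6: even sum, total = 48+24 = 72
m=4,p=7: odd sum, total = 72-7 = 65
m=5,p=3: even sum, total = 65+15 = 80
m=5,p=4: odd sum, total = 80-4 = 76
m=5,p=5: even sum, total = 76+25 = 101
m=5,p=6: odd sum, total = 101-6 = 95
m=5,p=7: even sum, total = 95+35 = 130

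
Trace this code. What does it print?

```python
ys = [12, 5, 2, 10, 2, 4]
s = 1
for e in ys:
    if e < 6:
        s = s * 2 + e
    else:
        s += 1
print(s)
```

92

e=12: not <6, s = 1+1 = 2
e=5: <6, s = 2*2+5 = 9
e=2: <6, s = 9*2+2 = 20
e=10: not <6, s = 20+1 = 21
e=2: <6, s = 21*2+2 = 44
e=4: <6, s = 44*2+4 = 92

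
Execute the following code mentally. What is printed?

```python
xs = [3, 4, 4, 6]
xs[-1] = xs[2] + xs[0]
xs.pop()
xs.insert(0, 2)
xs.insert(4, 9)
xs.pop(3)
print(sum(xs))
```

18

xs[-1] = xs[2]+xs[0] = 4+3 = 7 → [3, 4, 4, 7]
pop() removes 7 → [3, 4, 4]
insert 2 at 0 → [2, 3, 4, 4]
insert 9 at 4 → [2, 3, 4, 4, 9]
pop(3) removes 4 → [2, 3, 4, 9]
sum = 18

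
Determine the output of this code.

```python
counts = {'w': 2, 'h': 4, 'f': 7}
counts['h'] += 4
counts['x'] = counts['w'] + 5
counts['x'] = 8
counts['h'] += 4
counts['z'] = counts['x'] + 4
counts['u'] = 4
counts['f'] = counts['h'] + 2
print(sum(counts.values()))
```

52

counts['h'] = 4+4 = 8 → {'w': 2, 'h': 8, 'f': 7}
counts['x'] = counts['w']+5 = 7 → {'w': 2, 'h': 8, 'f': 7, 'x': 7}
counts['x'] = 8 → {'w': 2, 'h': 8, 'f': 7, 'x': 8}
counts['h'] = 8+4 = 12 → {'w': 2, 'h': 12, 'f': 7, 'x': 8}
counts['z'] = counts['x']+4 = 12 → {'w': 2, 'h': 12, 'f': 7, 'x': 8, 'z': 12}
counts['u'] = 4 → {'w': 2, 'h': 12, 'f': 7, 'x': 8, 'z': 12, 'u': 4}
counts['f'] = counts['h']+2 = 14 → {'w': 2, 'h': 12, 'f': 14, 'x': 8, 'z': 12, 'u': 4}
sum of values = 52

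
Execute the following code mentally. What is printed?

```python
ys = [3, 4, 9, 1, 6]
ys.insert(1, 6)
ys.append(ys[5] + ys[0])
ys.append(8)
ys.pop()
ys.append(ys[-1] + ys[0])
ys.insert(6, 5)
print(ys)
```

[3, 6, 4, 9, 1, 6, 5, 9, 12]

insert 6 at 1 → [3, 6, 4, 9, 1, 6]
append ys[5]+ys[0] = 6+3 = 9 → [3, 6, 4, 9, 1, 6, 9]
append 8 → [3, 6, 4, 9, 1, 6, 9, 8]
pop() removes 8 → [3, 6, 4, 9, 1, 6, 9]
append ys[-1]+ys[0] = 9+3 = 12 → [3, 6, 4, 9, 1, 6, 9, 12]
insert 5 at 6 → [3, 6, 4, 9, 1, 6, 5, 9, 12]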